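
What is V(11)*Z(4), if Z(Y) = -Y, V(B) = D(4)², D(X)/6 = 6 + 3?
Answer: -11664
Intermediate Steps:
D(X) = 54 (D(X) = 6*(6 + 3) = 6*9 = 54)
V(B) = 2916 (V(B) = 54² = 2916)
Z(Y) = -Y
V(11)*Z(4) = 2916*(-1*4) = 2916*(-4) = -11664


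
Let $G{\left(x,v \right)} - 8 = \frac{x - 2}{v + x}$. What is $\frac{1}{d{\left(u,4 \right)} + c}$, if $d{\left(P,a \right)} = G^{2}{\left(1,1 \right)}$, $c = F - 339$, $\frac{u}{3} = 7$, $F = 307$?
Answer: $\frac{4}{97} \approx 0.041237$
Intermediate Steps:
$u = 21$ ($u = 3 \cdot 7 = 21$)
$c = -32$ ($c = 307 - 339 = -32$)
$G{\left(x,v \right)} = 8 + \frac{-2 + x}{v + x}$ ($G{\left(x,v \right)} = 8 + \frac{x - 2}{v + x} = 8 + \frac{-2 + x}{v + x}$)
$d{\left(P,a \right)} = \frac{225}{4}$ ($d{\left(P,a \right)} = \left(\frac{-2 + 8 \cdot 1 + 9 \cdot 1}{1 + 1}\right)^{2} = \left(\frac{-2 + 8 + 9}{2}\right)^{2} = \left(\frac{1}{2} \cdot 15\right)^{2} = \left(\frac{15}{2}\right)^{2} = \frac{225}{4}$)
$\frac{1}{d{\left(u,4 \right)} + c} = \frac{1}{\frac{225}{4} - 32} = \frac{1}{\frac{97}{4}} = \frac{4}{97}$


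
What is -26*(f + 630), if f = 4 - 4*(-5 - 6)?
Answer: -17628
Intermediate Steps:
f = 48 (f = 4 - 4*(-11) = 4 + 44 = 48)
-26*(f + 630) = -26*(48 + 630) = -26*678 = -17628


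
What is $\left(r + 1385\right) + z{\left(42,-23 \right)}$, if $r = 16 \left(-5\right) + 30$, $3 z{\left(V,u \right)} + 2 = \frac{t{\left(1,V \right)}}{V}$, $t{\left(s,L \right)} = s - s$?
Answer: $\frac{4003}{3} \approx 1334.3$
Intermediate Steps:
$t{\left(s,L \right)} = 0$
$z{\left(V,u \right)} = - \frac{2}{3}$ ($z{\left(V,u \right)} = - \frac{2}{3} + \frac{0 \frac{1}{V}}{3} = - \frac{2}{3} + \frac{1}{3} \cdot 0 = - \frac{2}{3} + 0 = - \frac{2}{3}$)
$r = -50$ ($r = -80 + 30 = -50$)
$\left(r + 1385\right) + z{\left(42,-23 \right)} = \left(-50 + 1385\right) - \frac{2}{3} = 1335 - \frac{2}{3} = \frac{4003}{3}$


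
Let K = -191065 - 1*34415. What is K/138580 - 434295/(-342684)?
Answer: -31636643/87942868 ≈ -0.35974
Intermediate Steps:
K = -225480 (K = -191065 - 34415 = -225480)
K/138580 - 434295/(-342684) = -225480/138580 - 434295/(-342684) = -225480*1/138580 - 434295*(-1/342684) = -11274/6929 + 16085/12692 = -31636643/87942868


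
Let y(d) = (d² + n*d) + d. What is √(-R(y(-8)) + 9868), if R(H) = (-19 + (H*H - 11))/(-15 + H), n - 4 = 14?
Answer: √105484154/103 ≈ 99.714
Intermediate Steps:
n = 18 (n = 4 + 14 = 18)
y(d) = d² + 19*d (y(d) = (d² + 18*d) + d = d² + 19*d)
R(H) = (-30 + H²)/(-15 + H) (R(H) = (-19 + (H² - 11))/(-15 + H) = (-19 + (-11 + H²))/(-15 + H) = (-30 + H²)/(-15 + H))
√(-R(y(-8)) + 9868) = √(-(-30 + (-8*(19 - 8))²)/(-15 - 8*(19 - 8)) + 9868) = √(-(-30 + (-8*11)²)/(-15 - 8*11) + 9868) = √(-(-30 + (-88)²)/(-15 - 88) + 9868) = √(-(-30 + 7744)/(-103) + 9868) = √(-(-1)*7714/103 + 9868) = √(-1*(-7714/103) + 9868) = √(7714/103 + 9868) = √(1024118/103) = √105484154/103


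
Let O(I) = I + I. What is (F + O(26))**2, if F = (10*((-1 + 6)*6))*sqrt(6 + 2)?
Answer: 722704 + 62400*sqrt(2) ≈ 8.1095e+5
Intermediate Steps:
O(I) = 2*I
F = 600*sqrt(2) (F = (10*(5*6))*sqrt(8) = (10*30)*(2*sqrt(2)) = 300*(2*sqrt(2)) = 600*sqrt(2) ≈ 848.53)
(F + O(26))**2 = (600*sqrt(2) + 2*26)**2 = (600*sqrt(2) + 52)**2 = (52 + 600*sqrt(2))**2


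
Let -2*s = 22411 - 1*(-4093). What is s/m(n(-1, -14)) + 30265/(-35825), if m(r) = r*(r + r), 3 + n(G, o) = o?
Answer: -49224607/2070685 ≈ -23.772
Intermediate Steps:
n(G, o) = -3 + o
m(r) = 2*r² (m(r) = r*(2*r) = 2*r²)
s = -13252 (s = -(22411 - 1*(-4093))/2 = -(22411 + 4093)/2 = -½*26504 = -13252)
s/m(n(-1, -14)) + 30265/(-35825) = -13252*1/(2*(-3 - 14)²) + 30265/(-35825) = -13252/(2*(-17)²) + 30265*(-1/35825) = -13252/(2*289) - 6053/7165 = -13252/578 - 6053/7165 = -13252*1/578 - 6053/7165 = -6626/289 - 6053/7165 = -49224607/2070685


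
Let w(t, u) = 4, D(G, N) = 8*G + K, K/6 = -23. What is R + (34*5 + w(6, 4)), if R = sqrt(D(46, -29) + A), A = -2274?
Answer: 174 + 2*I*sqrt(511) ≈ 174.0 + 45.211*I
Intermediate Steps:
K = -138 (K = 6*(-23) = -138)
D(G, N) = -138 + 8*G (D(G, N) = 8*G - 138 = -138 + 8*G)
R = 2*I*sqrt(511) (R = sqrt((-138 + 8*46) - 2274) = sqrt((-138 + 368) - 2274) = sqrt(230 - 2274) = sqrt(-2044) = 2*I*sqrt(511) ≈ 45.211*I)
R + (34*5 + w(6, 4)) = 2*I*sqrt(511) + (34*5 + 4) = 2*I*sqrt(511) + (170 + 4) = 2*I*sqrt(511) + 174 = 174 + 2*I*sqrt(511)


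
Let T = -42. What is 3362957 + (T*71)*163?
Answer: 2876891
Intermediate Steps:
3362957 + (T*71)*163 = 3362957 - 42*71*163 = 3362957 - 2982*163 = 3362957 - 486066 = 2876891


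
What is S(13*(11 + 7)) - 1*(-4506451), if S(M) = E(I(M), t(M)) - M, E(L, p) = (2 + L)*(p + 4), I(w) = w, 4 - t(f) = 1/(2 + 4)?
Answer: 13524197/3 ≈ 4.5081e+6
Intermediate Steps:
t(f) = 23/6 (t(f) = 4 - 1/(2 + 4) = 4 - 1/6 = 4 - 1*⅙ = 4 - ⅙ = 23/6)
E(L, p) = (2 + L)*(4 + p)
S(M) = 47/3 + 41*M/6 (S(M) = (8 + 2*(23/6) + 4*M + M*(23/6)) - M = (8 + 23/3 + 4*M + 23*M/6) - M = (47/3 + 47*M/6) - M = 47/3 + 41*M/6)
S(13*(11 + 7)) - 1*(-4506451) = (47/3 + 41*(13*(11 + 7))/6) - 1*(-4506451) = (47/3 + 41*(13*18)/6) + 4506451 = (47/3 + (41/6)*234) + 4506451 = (47/3 + 1599) + 4506451 = 4844/3 + 4506451 = 13524197/3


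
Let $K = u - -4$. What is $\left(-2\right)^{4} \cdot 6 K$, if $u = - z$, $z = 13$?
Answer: $-864$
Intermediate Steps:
$u = -13$ ($u = \left(-1\right) 13 = -13$)
$K = -9$ ($K = -13 - -4 = -13 + 4 = -9$)
$\left(-2\right)^{4} \cdot 6 K = \left(-2\right)^{4} \cdot 6 \left(-9\right) = 16 \cdot 6 \left(-9\right) = 96 \left(-9\right) = -864$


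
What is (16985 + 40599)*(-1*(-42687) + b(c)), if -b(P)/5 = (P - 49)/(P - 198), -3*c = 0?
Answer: 243343678552/99 ≈ 2.4580e+9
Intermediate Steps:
c = 0 (c = -⅓*0 = 0)
b(P) = -5*(-49 + P)/(-198 + P) (b(P) = -5*(P - 49)/(P - 198) = -5*(-49 + P)/(-198 + P))
(16985 + 40599)*(-1*(-42687) + b(c)) = (16985 + 40599)*(-1*(-42687) + 5*(49 - 1*0)/(-198 + 0)) = 57584*(42687 + 5*(49 + 0)/(-198)) = 57584*(42687 + 5*(-1/198)*49) = 57584*(42687 - 245/198) = 57584*(8451781/198) = 243343678552/99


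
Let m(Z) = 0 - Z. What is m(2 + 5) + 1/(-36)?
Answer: -253/36 ≈ -7.0278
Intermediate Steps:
m(Z) = -Z
m(2 + 5) + 1/(-36) = -(2 + 5) + 1/(-36) = -1*7 + 1*(-1/36) = -7 - 1/36 = -253/36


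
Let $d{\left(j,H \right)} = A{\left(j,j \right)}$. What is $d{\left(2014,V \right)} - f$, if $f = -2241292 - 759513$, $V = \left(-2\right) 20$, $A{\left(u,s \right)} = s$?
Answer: $3002819$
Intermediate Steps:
$V = -40$
$f = -3000805$
$d{\left(j,H \right)} = j$
$d{\left(2014,V \right)} - f = 2014 - -3000805 = 2014 + 3000805 = 3002819$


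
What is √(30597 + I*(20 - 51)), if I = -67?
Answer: 31*√34 ≈ 180.76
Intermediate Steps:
√(30597 + I*(20 - 51)) = √(30597 - 67*(20 - 51)) = √(30597 - 67*(-31)) = √(30597 + 2077) = √32674 = 31*√34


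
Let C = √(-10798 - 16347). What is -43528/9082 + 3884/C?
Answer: -21764/4541 - 3884*I*√27145/27145 ≈ -4.7928 - 23.574*I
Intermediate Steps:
C = I*√27145 (C = √(-27145) = I*√27145 ≈ 164.76*I)
-43528/9082 + 3884/C = -43528/9082 + 3884/((I*√27145)) = -43528*1/9082 + 3884*(-I*√27145/27145) = -21764/4541 - 3884*I*√27145/27145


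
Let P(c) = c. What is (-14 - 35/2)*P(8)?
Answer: -252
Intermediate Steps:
(-14 - 35/2)*P(8) = (-14 - 35/2)*8 = -63/2*8 = -252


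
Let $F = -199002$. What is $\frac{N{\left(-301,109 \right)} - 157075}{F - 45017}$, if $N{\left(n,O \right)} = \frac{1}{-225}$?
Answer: $\frac{35341876}{54904275} \approx 0.6437$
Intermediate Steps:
$N{\left(n,O \right)} = - \frac{1}{225}$
$\frac{N{\left(-301,109 \right)} - 157075}{F - 45017} = \frac{- \frac{1}{225} - 157075}{-199002 - 45017} = - \frac{35341876}{225 \left(-244019\right)} = \left(- \frac{35341876}{225}\right) \left(- \frac{1}{244019}\right) = \frac{35341876}{54904275}$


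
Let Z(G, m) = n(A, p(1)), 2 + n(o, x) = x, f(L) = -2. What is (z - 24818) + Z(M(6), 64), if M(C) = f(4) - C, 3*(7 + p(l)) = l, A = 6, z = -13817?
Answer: -115931/3 ≈ -38644.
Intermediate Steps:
p(l) = -7 + l/3
n(o, x) = -2 + x
M(C) = -2 - C
Z(G, m) = -26/3 (Z(G, m) = -2 + (-7 + (⅓)*1) = -2 + (-7 + ⅓) = -2 - 20/3 = -26/3)
(z - 24818) + Z(M(6), 64) = (-13817 - 24818) - 26/3 = -38635 - 26/3 = -115931/3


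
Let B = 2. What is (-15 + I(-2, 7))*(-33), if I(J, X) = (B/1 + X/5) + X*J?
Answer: 4224/5 ≈ 844.80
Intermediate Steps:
I(J, X) = 2 + X/5 + J*X (I(J, X) = (2/1 + X/5) + X*J = (2*1 + X*(1/5)) + J*X = (2 + X/5) + J*X = 2 + X/5 + J*X)
(-15 + I(-2, 7))*(-33) = (-15 + (2 + (1/5)*7 - 2*7))*(-33) = (-15 + (2 + 7/5 - 14))*(-33) = (-15 - 53/5)*(-33) = -128/5*(-33) = 4224/5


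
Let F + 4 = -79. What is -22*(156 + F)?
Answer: -1606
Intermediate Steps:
F = -83 (F = -4 - 79 = -83)
-22*(156 + F) = -22*(156 - 83) = -22*73 = -1606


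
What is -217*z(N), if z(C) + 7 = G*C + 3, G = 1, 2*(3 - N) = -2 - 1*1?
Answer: -217/2 ≈ -108.50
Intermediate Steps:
N = 9/2 (N = 3 - (-2 - 1*1)/2 = 3 - (-2 - 1)/2 = 3 - 1/2*(-3) = 3 + 3/2 = 9/2 ≈ 4.5000)
z(C) = -4 + C (z(C) = -7 + (1*C + 3) = -7 + (C + 3) = -7 + (3 + C) = -4 + C)
-217*z(N) = -217*(-4 + 9/2) = -217*1/2 = -217/2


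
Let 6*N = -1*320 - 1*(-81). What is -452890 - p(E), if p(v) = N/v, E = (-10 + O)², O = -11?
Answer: -1198346701/2646 ≈ -4.5289e+5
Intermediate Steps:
E = 441 (E = (-10 - 11)² = (-21)² = 441)
N = -239/6 (N = (-1*320 - 1*(-81))/6 = (-320 + 81)/6 = (⅙)*(-239) = -239/6 ≈ -39.833)
p(v) = -239/(6*v)
-452890 - p(E) = -452890 - (-239)/(6*441) = -452890 - 1*(-239/2646) = -452890 + 239/2646 = -1198346701/2646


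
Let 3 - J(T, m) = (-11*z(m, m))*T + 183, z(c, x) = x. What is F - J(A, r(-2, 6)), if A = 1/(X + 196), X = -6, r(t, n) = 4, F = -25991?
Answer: -2452067/95 ≈ -25811.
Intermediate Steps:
A = 1/190 (A = 1/(-6 + 196) = 1/190 ≈ 0.0052632)
J(T, m) = -180 + 11*T*m (J(T, m) = 3 - ((-11*m)*T + 183) = 3 - (-11*T*m + 183) = 3 - (183 - 11*T*m) = 3 + (-183 + 11*T*m) = -180 + 11*T*m)
F - J(A, r(-2, 6)) = -25991 - (-180 + 11*(1/190)*4) = -25991 - (-180 + 22/95) = -25991 - 1*(-17078/95) = -25991 + 17078/95 = -2452067/95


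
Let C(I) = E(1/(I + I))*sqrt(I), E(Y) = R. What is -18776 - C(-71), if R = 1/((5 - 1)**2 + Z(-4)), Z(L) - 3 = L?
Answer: -18776 - I*sqrt(71)/15 ≈ -18776.0 - 0.56174*I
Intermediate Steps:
Z(L) = 3 + L
R = 1/15 (R = 1/((5 - 1)**2 + (3 - 4)) = 1/(4**2 - 1) = 1/(16 - 1) = 1/15 ≈ 0.066667)
E(Y) = 1/15
C(I) = sqrt(I)/15
-18776 - C(-71) = -18776 - sqrt(-71)/15 = -18776 - I*sqrt(71)/15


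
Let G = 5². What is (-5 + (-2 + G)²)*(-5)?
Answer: -2620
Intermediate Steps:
G = 25
(-5 + (-2 + G)²)*(-5) = (-5 + (-2 + 25)²)*(-5) = (-5 + 23²)*(-5) = (-5 + 529)*(-5) = 524*(-5) = -2620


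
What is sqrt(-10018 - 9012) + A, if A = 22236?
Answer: 22236 + I*sqrt(19030) ≈ 22236.0 + 137.95*I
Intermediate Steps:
sqrt(-10018 - 9012) + A = sqrt(-10018 - 9012) + 22236 = sqrt(-19030) + 22236 = I*sqrt(19030) + 22236 = 22236 + I*sqrt(19030)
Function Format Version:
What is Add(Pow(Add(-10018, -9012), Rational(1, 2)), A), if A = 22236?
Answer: Add(22236, Mul(I, Pow(19030, Rational(1, 2)))) ≈ Add(22236., Mul(137.95, I))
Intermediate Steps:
Add(Pow(Add(-10018, -9012), Rational(1, 2)), A) = Add(Pow(Add(-10018, -9012), Rational(1, 2)), 22236) = Add(Pow(-19030, Rational(1, 2)), 22236) = Add(Mul(I, Pow(19030, Rational(1, 2))), 22236) = Add(22236, Mul(I, Pow(19030, Rational(1, 2))))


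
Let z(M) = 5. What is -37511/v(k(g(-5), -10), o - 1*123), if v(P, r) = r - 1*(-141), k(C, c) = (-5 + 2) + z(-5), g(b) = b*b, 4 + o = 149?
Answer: -37511/163 ≈ -230.13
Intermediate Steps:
o = 145 (o = -4 + 149 = 145)
g(b) = b**2
k(C, c) = 2 (k(C, c) = (-5 + 2) + 5 = -3 + 5 = 2)
v(P, r) = 141 + r (v(P, r) = r + 141 = 141 + r)
-37511/v(k(g(-5), -10), o - 1*123) = -37511/(141 + (145 - 1*123)) = -37511/(141 + (145 - 123)) = -37511/(141 + 22) = -37511/163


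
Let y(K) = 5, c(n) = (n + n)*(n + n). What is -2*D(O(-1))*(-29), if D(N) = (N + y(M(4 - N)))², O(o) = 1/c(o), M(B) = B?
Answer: 12789/8 ≈ 1598.6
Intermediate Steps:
c(n) = 4*n² (c(n) = (2*n)*(2*n) = 4*n²)
O(o) = 1/(4*o²)
D(N) = (5 + N)² (D(N) = (N + 5)² = (5 + N)²)
-2*D(O(-1))*(-29) = -2*(5 + (¼)/(-1)²)²*(-29) = -2*(5 + (¼)*1)²*(-29) = -2*(5 + ¼)²*(-29) = -2*(21/4)²*(-29) = -2*441/16*(-29) = -441/8*(-29) = 12789/8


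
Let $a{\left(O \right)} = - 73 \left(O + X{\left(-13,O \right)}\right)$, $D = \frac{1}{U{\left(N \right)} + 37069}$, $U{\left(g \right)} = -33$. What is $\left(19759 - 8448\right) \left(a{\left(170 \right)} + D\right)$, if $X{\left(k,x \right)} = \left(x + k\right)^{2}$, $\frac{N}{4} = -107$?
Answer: $- \frac{758983294416941}{37036} \approx -2.0493 \cdot 10^{10}$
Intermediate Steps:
$N = -428$ ($N = 4 \left(-107\right) = -428$)
$X{\left(k,x \right)} = \left(k + x\right)^{2}$
$D = \frac{1}{37036}$ ($D = \frac{1}{-33 + 37069} = \frac{1}{37036} \approx 2.7001 \cdot 10^{-5}$)
$a{\left(O \right)} = - 73 O - 73 \left(-13 + O\right)^{2}$ ($a{\left(O \right)} = - 73 \left(O + \left(-13 + O\right)^{2}\right) = - 73 O - 73 \left(-13 + O\right)^{2}$)
$\left(19759 - 8448\right) \left(a{\left(170 \right)} + D\right) = \left(19759 - 8448\right) \left(\left(\left(-73\right) 170 - 73 \left(-13 + 170\right)^{2}\right) + \frac{1}{37036}\right) = 11311 \left(\left(-12410 - 73 \cdot 157^{2}\right) + \frac{1}{37036}\right) = 11311 \left(\left(-12410 - 1799377\right) + \frac{1}{37036}\right) = 11311 \left(-1811787 + \frac{1}{37036}\right) = 11311 \left(- \frac{67101343331}{37036}\right) = - \frac{758983294416941}{37036}$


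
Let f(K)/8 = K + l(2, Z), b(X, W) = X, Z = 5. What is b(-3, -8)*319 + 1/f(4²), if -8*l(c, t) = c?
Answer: -120581/126 ≈ -956.99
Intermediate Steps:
l(c, t) = -c/8
f(K) = -2 + 8*K (f(K) = 8*(K - ⅛*2) = 8*(K - ¼) = 8*(-¼ + K) = -2 + 8*K)
b(-3, -8)*319 + 1/f(4²) = -3*319 + 1/(-2 + 8*4²) = -957 + 1/(-2 + 8*16) = -957 + 1/(-2 + 128) = -957 + 1/126 = -120581/126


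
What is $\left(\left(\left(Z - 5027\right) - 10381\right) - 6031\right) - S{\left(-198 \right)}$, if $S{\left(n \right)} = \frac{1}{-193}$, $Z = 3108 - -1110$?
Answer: $- \frac{3323652}{193} \approx -17221.0$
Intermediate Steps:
$Z = 4218$ ($Z = 3108 + 1110 = 4218$)
$S{\left(n \right)} = - \frac{1}{193}$
$\left(\left(\left(Z - 5027\right) - 10381\right) - 6031\right) - S{\left(-198 \right)} = \left(\left(\left(4218 - 5027\right) - 10381\right) - 6031\right) - - \frac{1}{193} = \left(\left(-809 - 10381\right) - 6031\right) + \frac{1}{193} = \left(-11190 - 6031\right) + \frac{1}{193} = -17221 + \frac{1}{193} = - \frac{3323652}{193}$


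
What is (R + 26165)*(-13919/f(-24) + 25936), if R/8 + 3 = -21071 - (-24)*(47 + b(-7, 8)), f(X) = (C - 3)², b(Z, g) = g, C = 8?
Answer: -83667106027/25 ≈ -3.3467e+9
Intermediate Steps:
f(X) = 25 (f(X) = (8 - 3)² = 5² = 25)
R = -158032 (R = -24 + 8*(-21071 - (-24)*(47 + 8)) = -24 + 8*(-21071 - (-24)*55) = -24 + 8*(-21071 - 1*(-1320)) = -24 + 8*(-21071 + 1320) = -24 + 8*(-19751) = -24 - 158008 = -158032)
(R + 26165)*(-13919/f(-24) + 25936) = (-158032 + 26165)*(-13919/25 + 25936) = -131867*(-13919*1/25 + 25936) = -131867*(-13919/25 + 25936) = -131867*634481/25 = -83667106027/25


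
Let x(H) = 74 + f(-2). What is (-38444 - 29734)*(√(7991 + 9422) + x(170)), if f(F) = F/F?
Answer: -5113350 - 68178*√17413 ≈ -1.4110e+7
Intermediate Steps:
f(F) = 1
x(H) = 75 (x(H) = 74 + 1 = 75)
(-38444 - 29734)*(√(7991 + 9422) + x(170)) = (-38444 - 29734)*(√(7991 + 9422) + 75) = -68178*(√17413 + 75) = -68178*(75 + √17413) = -5113350 - 68178*√17413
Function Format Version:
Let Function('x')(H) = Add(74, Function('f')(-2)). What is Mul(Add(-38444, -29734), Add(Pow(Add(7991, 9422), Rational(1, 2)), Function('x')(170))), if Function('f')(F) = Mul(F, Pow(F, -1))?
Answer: Add(-5113350, Mul(-68178, Pow(17413, Rational(1, 2)))) ≈ -1.4110e+7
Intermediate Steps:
Function('f')(F) = 1
Function('x')(H) = 75 (Function('x')(H) = Add(74, 1) = 75)
Mul(Add(-38444, -29734), Add(Pow(Add(7991, 9422), Rational(1, 2)), Function('x')(170))) = Mul(Add(-38444, -29734), Add(Pow(Add(7991, 9422), Rational(1, 2)), 75)) = Mul(-68178, Add(Pow(17413, Rational(1, 2)), 75)) = Mul(-68178, Add(75, Pow(17413, Rational(1, 2)))) = Add(-5113350, Mul(-68178, Pow(17413, Rational(1, 2))))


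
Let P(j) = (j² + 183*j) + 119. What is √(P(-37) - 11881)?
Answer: 2*I*√4291 ≈ 131.01*I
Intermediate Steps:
P(j) = 119 + j² + 183*j
√(P(-37) - 11881) = √((119 + (-37)² + 183*(-37)) - 11881) = √((119 + 1369 - 6771) - 11881) = √(-5283 - 11881) = √(-17164) = 2*I*√4291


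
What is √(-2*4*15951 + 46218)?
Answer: I*√81390 ≈ 285.29*I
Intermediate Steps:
√(-2*4*15951 + 46218) = √(-8*15951 + 46218) = √(-127608 + 46218) = √(-81390) = I*√81390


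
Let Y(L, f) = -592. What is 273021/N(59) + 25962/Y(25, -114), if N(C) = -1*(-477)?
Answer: 24874093/47064 ≈ 528.52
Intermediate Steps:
N(C) = 477
273021/N(59) + 25962/Y(25, -114) = 273021/477 + 25962/(-592) = 273021*(1/477) + 25962*(-1/592) = 91007/159 - 12981/296 = 24874093/47064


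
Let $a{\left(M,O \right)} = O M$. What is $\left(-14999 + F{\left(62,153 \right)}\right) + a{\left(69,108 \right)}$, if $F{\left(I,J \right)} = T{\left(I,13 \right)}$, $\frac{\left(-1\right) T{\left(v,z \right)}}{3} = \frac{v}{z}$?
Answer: $- \frac{98297}{13} \approx -7561.3$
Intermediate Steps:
$T{\left(v,z \right)} = - \frac{3 v}{z}$ ($T{\left(v,z \right)} = - 3 \frac{v}{z} = - \frac{3 v}{z}$)
$F{\left(I,J \right)} = - \frac{3 I}{13}$
$a{\left(M,O \right)} = M O$
$\left(-14999 + F{\left(62,153 \right)}\right) + a{\left(69,108 \right)} = \left(-14999 - \frac{186}{13}\right) + 69 \cdot 108 = \left(-14999 - \frac{186}{13}\right) + 7452 = - \frac{195173}{13} + 7452 = - \frac{98297}{13}$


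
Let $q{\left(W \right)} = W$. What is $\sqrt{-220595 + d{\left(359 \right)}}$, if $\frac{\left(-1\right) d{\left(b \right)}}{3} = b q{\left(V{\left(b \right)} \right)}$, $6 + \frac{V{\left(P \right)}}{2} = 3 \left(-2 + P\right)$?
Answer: $i \sqrt{2514605} \approx 1585.8 i$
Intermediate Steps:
$V{\left(P \right)} = -24 + 6 P$ ($V{\left(P \right)} = -12 + 2 \cdot 3 \left(-2 + P\right) = -12 + 2 \left(-6 + 3 P\right) = -12 + \left(-12 + 6 P\right) = -24 + 6 P$)
$d{\left(b \right)} = - 3 b \left(-24 + 6 b\right)$
$\sqrt{-220595 + d{\left(359 \right)}} = \sqrt{-220595 + 18 \cdot 359 \left(4 - 359\right)} = \sqrt{-220595 + 18 \cdot 359 \left(-355\right)} = \sqrt{-220595 - 2294010} = \sqrt{-2514605} = i \sqrt{2514605}$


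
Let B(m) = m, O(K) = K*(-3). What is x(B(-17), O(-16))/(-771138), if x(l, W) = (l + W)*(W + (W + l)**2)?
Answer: -31279/771138 ≈ -0.040562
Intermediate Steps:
O(K) = -3*K
x(l, W) = (W + l)*(W + (W + l)**2)
x(B(-17), O(-16))/(-771138) = ((-3*(-16))**2 - 3*(-16)*(-17) + (-3*(-16))*(-3*(-16) - 17)**2 - 17*(-3*(-16) - 17)**2)/(-771138) = (48**2 + 48*(-17) + 48*(48 - 17)**2 - 17*(48 - 17)**2)*(-1/771138) = (2304 - 816 + 48*31**2 - 17*31**2)*(-1/771138) = (2304 - 816 + 48*961 - 17*961)*(-1/771138) = (2304 - 816 + 46128 - 16337)*(-1/771138) = 31279*(-1/771138) = -31279/771138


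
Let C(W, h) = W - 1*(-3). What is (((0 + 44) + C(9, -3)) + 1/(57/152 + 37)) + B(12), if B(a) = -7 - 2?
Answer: 14061/299 ≈ 47.027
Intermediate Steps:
C(W, h) = 3 + W (C(W, h) = W + 3 = 3 + W)
B(a) = -9
(((0 + 44) + C(9, -3)) + 1/(57/152 + 37)) + B(12) = (((0 + 44) + (3 + 9)) + 1/(57/152 + 37)) - 9 = ((44 + 12) + 1/(57*(1/152) + 37)) - 9 = (56 + 1/(3/8 + 37)) - 9 = (56 + 1/(299/8)) - 9 = (56 + 8/299) - 9 = 16752/299 - 9 = 14061/299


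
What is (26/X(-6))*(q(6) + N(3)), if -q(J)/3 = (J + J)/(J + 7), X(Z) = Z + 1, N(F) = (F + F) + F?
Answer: -162/5 ≈ -32.400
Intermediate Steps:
N(F) = 3*F (N(F) = 2*F + F = 3*F)
X(Z) = 1 + Z
q(J) = -6*J/(7 + J) (q(J) = -3*(J + J)/(J + 7) = -3*2*J/(7 + J) = -6*J/(7 + J))
(26/X(-6))*(q(6) + N(3)) = (26/(1 - 6))*(-6*6/(7 + 6) + 3*3) = (26/(-5))*(-6*6/13 + 9) = (26*(-1/5))*(-6*6*1/13 + 9) = -26*(-36/13 + 9)/5 = -26/5*81/13 = -162/5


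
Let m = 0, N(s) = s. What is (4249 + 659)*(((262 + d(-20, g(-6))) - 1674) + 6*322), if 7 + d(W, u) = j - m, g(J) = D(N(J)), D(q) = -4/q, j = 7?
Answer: 2552160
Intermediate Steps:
g(J) = -4/J
d(W, u) = 0 (d(W, u) = -7 + (7 - 1*0) = -7 + (7 + 0) = -7 + 7 = 0)
(4249 + 659)*(((262 + d(-20, g(-6))) - 1674) + 6*322) = (4249 + 659)*(((262 + 0) - 1674) + 6*322) = 4908*((262 - 1674) + 1932) = 4908*(-1412 + 1932) = 4908*520 = 2552160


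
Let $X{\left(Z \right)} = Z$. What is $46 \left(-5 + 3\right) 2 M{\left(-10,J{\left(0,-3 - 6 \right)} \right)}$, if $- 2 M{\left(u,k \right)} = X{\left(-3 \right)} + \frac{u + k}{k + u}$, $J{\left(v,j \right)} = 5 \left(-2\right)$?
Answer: $-184$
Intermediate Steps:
$J{\left(v,j \right)} = -10$
$M{\left(u,k \right)} = 1$ ($M{\left(u,k \right)} = - \frac{-3 + \frac{u + k}{k + u}}{2} = - \frac{-3 + \frac{k + u}{k + u}}{2} = - \frac{-3 + 1}{2} = \left(- \frac{1}{2}\right) \left(-2\right) = 1$)
$46 \left(-5 + 3\right) 2 M{\left(-10,J{\left(0,-3 - 6 \right)} \right)} = 46 \left(-5 + 3\right) 2 \cdot 1 = 46 \left(\left(-2\right) 2\right) 1 = 46 \left(-4\right) 1 = \left(-184\right) 1 = -184$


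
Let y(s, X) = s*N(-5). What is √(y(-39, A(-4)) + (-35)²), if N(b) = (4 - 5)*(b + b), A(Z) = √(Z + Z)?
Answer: √835 ≈ 28.896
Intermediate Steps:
A(Z) = √2*√Z (A(Z) = √(2*Z) = √2*√Z)
N(b) = -2*b
y(s, X) = 10*s (y(s, X) = s*(-2*(-5)) = s*10 = 10*s)
√(y(-39, A(-4)) + (-35)²) = √(10*(-39) + (-35)²) = √(-390 + 1225) = √835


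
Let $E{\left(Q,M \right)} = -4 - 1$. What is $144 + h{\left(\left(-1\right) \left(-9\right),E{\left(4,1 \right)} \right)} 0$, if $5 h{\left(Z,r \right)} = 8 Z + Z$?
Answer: $144$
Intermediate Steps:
$E{\left(Q,M \right)} = -5$
$h{\left(Z,r \right)} = \frac{9 Z}{5}$ ($h{\left(Z,r \right)} = \frac{8 Z + Z}{5} = \frac{9 Z}{5}$)
$144 + h{\left(\left(-1\right) \left(-9\right),E{\left(4,1 \right)} \right)} 0 = 144 + \frac{9 \left(\left(-1\right) \left(-9\right)\right)}{5} \cdot 0 = 144 + \frac{9}{5} \cdot 9 \cdot 0 = 144 + \frac{81}{5} \cdot 0 = 144 + 0 = 144$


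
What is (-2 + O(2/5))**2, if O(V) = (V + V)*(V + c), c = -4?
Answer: 14884/625 ≈ 23.814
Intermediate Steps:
O(V) = 2*V*(-4 + V) (O(V) = (V + V)*(V - 4) = (2*V)*(-4 + V) = 2*V*(-4 + V))
(-2 + O(2/5))**2 = (-2 + 2*(2/5)*(-4 + 2/5))**2 = (-2 + 2*(2/5)*(-18/5))**2 = (-2 - 72/25)**2 = (-122/25)**2 = 14884/625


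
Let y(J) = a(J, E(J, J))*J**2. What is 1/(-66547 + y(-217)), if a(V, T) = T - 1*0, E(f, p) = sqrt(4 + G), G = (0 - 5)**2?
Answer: 66547/59875340500 + 47089*sqrt(29)/59875340500 ≈ 5.3466e-6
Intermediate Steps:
G = 25 (G = (-5)**2 = 25)
E(f, p) = sqrt(29) (E(f, p) = sqrt(4 + 25) = sqrt(29))
a(V, T) = T (a(V, T) = T + 0 = T)
y(J) = sqrt(29)*J**2
1/(-66547 + y(-217)) = 1/(-66547 + sqrt(29)*(-217)**2) = 1/(-66547 + sqrt(29)*47089) = 1/(-66547 + 47089*sqrt(29))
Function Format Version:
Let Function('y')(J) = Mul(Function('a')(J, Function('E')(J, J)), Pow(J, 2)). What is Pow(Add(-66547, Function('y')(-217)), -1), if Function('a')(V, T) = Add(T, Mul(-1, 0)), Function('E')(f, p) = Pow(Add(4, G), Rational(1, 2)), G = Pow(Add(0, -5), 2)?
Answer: Add(Rational(66547, 59875340500), Mul(Rational(47089, 59875340500), Pow(29, Rational(1, 2)))) ≈ 5.3466e-6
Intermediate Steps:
G = 25 (G = Pow(-5, 2) = 25)
Function('E')(f, p) = Pow(29, Rational(1, 2)) (Function('E')(f, p) = Pow(Add(4, 25), Rational(1, 2)) = Pow(29, Rational(1, 2)))
Function('a')(V, T) = T (Function('a')(V, T) = Add(T, 0) = T)
Function('y')(J) = Mul(Pow(29, Rational(1, 2)), Pow(J, 2))
Pow(Add(-66547, Function('y')(-217)), -1) = Pow(Add(-66547, Mul(Pow(29, Rational(1, 2)), Pow(-217, 2))), -1) = Pow(Add(-66547, Mul(Pow(29, Rational(1, 2)), 47089)), -1) = Pow(Add(-66547, Mul(47089, Pow(29, Rational(1, 2)))), -1)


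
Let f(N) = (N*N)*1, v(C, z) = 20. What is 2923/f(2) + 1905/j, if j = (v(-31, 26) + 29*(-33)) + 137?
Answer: 116539/160 ≈ 728.37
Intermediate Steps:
f(N) = N² (f(N) = N²*1 = N²)
j = -800 (j = (20 + 29*(-33)) + 137 = (20 - 957) + 137 = -937 + 137 = -800)
2923/f(2) + 1905/j = 2923/(2²) + 1905/(-800) = 2923/4 + 1905*(-1/800) = 2923*(¼) - 381/160 = 2923/4 - 381/160 = 116539/160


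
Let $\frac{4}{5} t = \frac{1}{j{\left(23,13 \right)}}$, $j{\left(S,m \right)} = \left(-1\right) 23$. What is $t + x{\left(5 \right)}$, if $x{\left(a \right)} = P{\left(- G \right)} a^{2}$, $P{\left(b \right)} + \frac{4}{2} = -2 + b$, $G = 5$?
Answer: $- \frac{20705}{92} \approx -225.05$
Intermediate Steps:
$j{\left(S,m \right)} = -23$
$t = - \frac{5}{92}$ ($t = \frac{5}{4 \left(-23\right)} = \frac{5}{4} \left(- \frac{1}{23}\right) = - \frac{5}{92} \approx -0.054348$)
$P{\left(b \right)} = -4 + b$ ($P{\left(b \right)} = -2 + \left(-2 + b\right) = -4 + b$)
$x{\left(a \right)} = - 9 a^{2}$ ($x{\left(a \right)} = \left(-4 - 5\right) a^{2} = - 9 a^{2}$)
$t + x{\left(5 \right)} = - \frac{5}{92} - 9 \cdot 5^{2} = - \frac{5}{92} - 225 = - \frac{20705}{92}$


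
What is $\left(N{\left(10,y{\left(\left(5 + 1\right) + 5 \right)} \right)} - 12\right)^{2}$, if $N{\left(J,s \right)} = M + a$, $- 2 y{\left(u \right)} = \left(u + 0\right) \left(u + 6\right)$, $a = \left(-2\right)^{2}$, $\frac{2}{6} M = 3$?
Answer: $1$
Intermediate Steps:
$M = 9$ ($M = 3 \cdot 3 = 9$)
$a = 4$
$y{\left(u \right)} = - \frac{u \left(6 + u\right)}{2}$ ($y{\left(u \right)} = - \frac{\left(u + 0\right) \left(u + 6\right)}{2} = - \frac{u \left(6 + u\right)}{2}$)
$N{\left(J,s \right)} = 13$ ($N{\left(J,s \right)} = 9 + 4 = 13$)
$\left(N{\left(10,y{\left(\left(5 + 1\right) + 5 \right)} \right)} - 12\right)^{2} = \left(13 - 12\right)^{2} = 1^{2} = 1$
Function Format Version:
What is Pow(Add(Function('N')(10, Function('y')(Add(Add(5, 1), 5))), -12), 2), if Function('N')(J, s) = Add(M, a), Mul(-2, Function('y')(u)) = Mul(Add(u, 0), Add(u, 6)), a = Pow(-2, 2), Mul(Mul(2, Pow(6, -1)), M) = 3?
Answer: 1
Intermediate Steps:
M = 9 (M = Mul(3, 3) = 9)
a = 4
Function('y')(u) = Mul(Rational(-1, 2), u, Add(6, u)) (Function('y')(u) = Mul(Rational(-1, 2), Mul(Add(u, 0), Add(u, 6))) = Mul(Rational(-1, 2), Mul(u, Add(6, u))) = Mul(Rational(-1, 2), u, Add(6, u)))
Function('N')(J, s) = 13 (Function('N')(J, s) = Add(9, 4) = 13)
Pow(Add(Function('N')(10, Function('y')(Add(Add(5, 1), 5))), -12), 2) = Pow(Add(13, -12), 2) = Pow(1, 2) = 1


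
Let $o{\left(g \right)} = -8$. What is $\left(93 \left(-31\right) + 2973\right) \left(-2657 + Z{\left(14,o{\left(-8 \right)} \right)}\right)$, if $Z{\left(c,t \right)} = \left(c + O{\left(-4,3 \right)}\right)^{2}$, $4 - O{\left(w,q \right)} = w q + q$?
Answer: $-173520$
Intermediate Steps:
$O{\left(w,q \right)} = 4 - q - q w$ ($O{\left(w,q \right)} = 4 - \left(w q + q\right) = 4 - \left(q w + q\right) = 4 - \left(q + q w\right) = 4 - q - q w$)
$Z{\left(c,t \right)} = \left(13 + c\right)^{2}$ ($Z{\left(c,t \right)} = \left(c - \left(-1 - 12\right)\right)^{2} = \left(c + \left(4 - 3 + 12\right)\right)^{2} = \left(c + 13\right)^{2} = \left(13 + c\right)^{2}$)
$\left(93 \left(-31\right) + 2973\right) \left(-2657 + Z{\left(14,o{\left(-8 \right)} \right)}\right) = \left(93 \left(-31\right) + 2973\right) \left(-2657 + \left(13 + 14\right)^{2}\right) = \left(-2883 + 2973\right) \left(-2657 + 27^{2}\right) = 90 \left(-2657 + 729\right) = 90 \left(-1928\right) = -173520$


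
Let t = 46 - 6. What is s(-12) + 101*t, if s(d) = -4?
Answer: 4036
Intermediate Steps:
t = 40
s(-12) + 101*t = -4 + 101*40 = -4 + 4040 = 4036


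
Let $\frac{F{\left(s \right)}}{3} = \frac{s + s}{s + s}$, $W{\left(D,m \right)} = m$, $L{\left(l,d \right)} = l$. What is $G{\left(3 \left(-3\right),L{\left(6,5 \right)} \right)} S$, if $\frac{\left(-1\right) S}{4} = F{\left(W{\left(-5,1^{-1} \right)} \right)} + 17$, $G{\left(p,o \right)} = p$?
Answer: $720$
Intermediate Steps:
$F{\left(s \right)} = 3$ ($F{\left(s \right)} = 3 \frac{s + s}{s + s} = 3 \frac{2 s}{2 s} = 3 \cdot 2 s \frac{1}{2 s} = 3 \cdot 1 = 3$)
$S = -80$ ($S = - 4 \left(3 + 17\right) = \left(-4\right) 20 = -80$)
$G{\left(3 \left(-3\right),L{\left(6,5 \right)} \right)} S = 3 \left(-3\right) \left(-80\right) = \left(-9\right) \left(-80\right) = 720$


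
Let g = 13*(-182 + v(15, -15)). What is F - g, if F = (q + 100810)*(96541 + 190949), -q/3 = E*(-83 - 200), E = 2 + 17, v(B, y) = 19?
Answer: 33619370209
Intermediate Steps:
E = 19
q = 16131 (q = -57*(-83 - 200) = -57*(-283) = -3*(-5377) = 16131)
g = -2119 (g = 13*(-182 + 19) = 13*(-163) = -2119)
F = 33619368090 (F = (16131 + 100810)*(96541 + 190949) = 116941*287490 = 33619368090)
F - g = 33619368090 - 1*(-2119) = 33619368090 + 2119 = 33619370209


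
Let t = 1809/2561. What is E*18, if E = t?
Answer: 32562/2561 ≈ 12.715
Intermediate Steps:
t = 1809/2561 (t = 1809*(1/2561) = 1809/2561 ≈ 0.70636)
E = 1809/2561 ≈ 0.70636
E*18 = (1809/2561)*18 = 32562/2561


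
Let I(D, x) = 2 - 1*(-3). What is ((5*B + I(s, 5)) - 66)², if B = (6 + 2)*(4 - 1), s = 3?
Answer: 3481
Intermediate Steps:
I(D, x) = 5 (I(D, x) = 2 + 3 = 5)
B = 24 (B = 8*3 = 24)
((5*B + I(s, 5)) - 66)² = ((5*24 + 5) - 66)² = ((120 + 5) - 66)² = (125 - 66)² = 59² = 3481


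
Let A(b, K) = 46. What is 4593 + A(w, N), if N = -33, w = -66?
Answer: 4639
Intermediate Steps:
4593 + A(w, N) = 4593 + 46 = 4639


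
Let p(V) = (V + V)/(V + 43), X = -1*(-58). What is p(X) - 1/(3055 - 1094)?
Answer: 227375/198061 ≈ 1.1480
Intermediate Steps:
X = 58
p(V) = 2*V/(43 + V) (p(V) = (2*V)/(43 + V) = 2*V/(43 + V))
p(X) - 1/(3055 - 1094) = 2*58/(43 + 58) - 1/(3055 - 1094) = 2*58/101 - 1/1961 = 2*58*(1/101) - 1*1/1961 = 116/101 - 1/1961 = 227375/198061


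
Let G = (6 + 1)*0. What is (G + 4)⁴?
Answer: 256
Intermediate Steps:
G = 0 (G = 7*0 = 0)
(G + 4)⁴ = (0 + 4)⁴ = 4⁴ = 256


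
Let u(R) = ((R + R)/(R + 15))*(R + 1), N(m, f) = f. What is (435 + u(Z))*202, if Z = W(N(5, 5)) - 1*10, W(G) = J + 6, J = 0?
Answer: 971418/11 ≈ 88311.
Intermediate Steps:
W(G) = 6 (W(G) = 0 + 6 = 6)
Z = -4 (Z = 6 - 1*10 = 6 - 10 = -4)
u(R) = 2*R*(1 + R)/(15 + R) (u(R) = ((2*R)/(15 + R))*(1 + R) = (2*R/(15 + R))*(1 + R) = 2*R*(1 + R)/(15 + R))
(435 + u(Z))*202 = (435 + 2*(-4)*(1 - 4)/(15 - 4))*202 = (435 + 2*(-4)*(-3)/11)*202 = (435 + 2*(-4)*(1/11)*(-3))*202 = (435 + 24/11)*202 = (4809/11)*202 = 971418/11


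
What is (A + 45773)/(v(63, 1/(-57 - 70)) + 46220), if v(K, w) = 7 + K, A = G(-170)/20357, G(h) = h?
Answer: 931800791/942325530 ≈ 0.98883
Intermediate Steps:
A = -170/20357 ≈ -0.0083509
(A + 45773)/(v(63, 1/(-57 - 70)) + 46220) = (-170/20357 + 45773)/((7 + 63) + 46220) = 931800791/(20357*(70 + 46220)) = (931800791/20357)/46290 = (931800791/20357)*(1/46290) = 931800791/942325530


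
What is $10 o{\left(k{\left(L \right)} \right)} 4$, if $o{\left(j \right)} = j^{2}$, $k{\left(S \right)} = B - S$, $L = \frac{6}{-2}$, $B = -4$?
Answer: $40$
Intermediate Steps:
$L = -3$ ($L = 6 \left(- \frac{1}{2}\right) = -3$)
$k{\left(S \right)} = -4 - S$
$10 o{\left(k{\left(L \right)} \right)} 4 = 10 \left(-4 - -3\right)^{2} \cdot 4 = 10 \left(-4 + 3\right)^{2} \cdot 4 = 10 \left(-1\right)^{2} \cdot 4 = 10 \cdot 1 \cdot 4 = 10 \cdot 4 = 40$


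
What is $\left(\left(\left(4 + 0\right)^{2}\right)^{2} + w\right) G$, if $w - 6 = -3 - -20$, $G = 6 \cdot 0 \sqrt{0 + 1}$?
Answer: $0$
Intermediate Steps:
$G = 0$ ($G = 0 \sqrt{1} = 0 \cdot 1 = 0$)
$w = 23$ ($w = 6 - -17 = 6 + \left(-3 + 20\right) = 6 + 17 = 23$)
$\left(\left(\left(4 + 0\right)^{2}\right)^{2} + w\right) G = \left(\left(\left(4 + 0\right)^{2}\right)^{2} + 23\right) 0 = \left(\left(4^{2}\right)^{2} + 23\right) 0 = \left(16^{2} + 23\right) 0 = \left(256 + 23\right) 0 = 279 \cdot 0 = 0$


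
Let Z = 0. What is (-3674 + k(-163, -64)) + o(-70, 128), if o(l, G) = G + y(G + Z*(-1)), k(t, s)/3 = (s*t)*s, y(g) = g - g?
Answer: -2006490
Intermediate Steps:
y(g) = 0
k(t, s) = 3*t*s² (k(t, s) = 3*((s*t)*s) = 3*(t*s²) = 3*t*s²)
o(l, G) = G (o(l, G) = G + 0 = G)
(-3674 + k(-163, -64)) + o(-70, 128) = (-3674 + 3*(-163)*(-64)²) + 128 = (-3674 + 3*(-163)*4096) + 128 = (-3674 - 2002944) + 128 = -2006618 + 128 = -2006490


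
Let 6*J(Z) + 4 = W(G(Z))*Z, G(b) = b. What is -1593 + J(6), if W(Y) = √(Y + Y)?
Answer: -4781/3 + 2*√3 ≈ -1590.2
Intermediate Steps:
W(Y) = √2*√Y (W(Y) = √(2*Y) = √2*√Y)
J(Z) = -⅔ + √2*Z^(3/2)/6 (J(Z) = -⅔ + ((√2*√Z)*Z)/6 = -⅔ + (√2*Z^(3/2))/6 = -⅔ + √2*Z^(3/2)/6)
-1593 + J(6) = -1593 + (-⅔ + √2*6^(3/2)/6) = -1593 + (-⅔ + √2*(6*√6)/6) = -1593 + (-⅔ + 2*√3) = -4781/3 + 2*√3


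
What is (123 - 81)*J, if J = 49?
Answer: 2058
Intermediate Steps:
(123 - 81)*J = (123 - 81)*49 = 42*49 = 2058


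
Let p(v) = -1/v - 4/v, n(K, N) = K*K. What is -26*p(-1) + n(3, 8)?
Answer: -121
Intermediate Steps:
n(K, N) = K²
p(v) = -5/v
-26*p(-1) + n(3, 8) = -(-130)/(-1) + 3² = -(-130)*(-1) + 9 = -26*5 + 9 = -130 + 9 = -121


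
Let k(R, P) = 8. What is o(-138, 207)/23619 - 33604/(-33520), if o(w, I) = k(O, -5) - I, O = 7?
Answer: 196755599/197927220 ≈ 0.99408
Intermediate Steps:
o(w, I) = 8 - I
o(-138, 207)/23619 - 33604/(-33520) = (8 - 1*207)/23619 - 33604/(-33520) = (8 - 207)*(1/23619) - 33604*(-1/33520) = -199*1/23619 + 8401/8380 = -199/23619 + 8401/8380 = 196755599/197927220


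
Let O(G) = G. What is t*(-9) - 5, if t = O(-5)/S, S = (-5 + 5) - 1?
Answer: -50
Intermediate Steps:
S = -1 (S = 0 - 1 = -1)
t = 5 (t = -5/(-1) = -5*(-1) = 5)
t*(-9) - 5 = 5*(-9) - 5 = -45 - 5 = -50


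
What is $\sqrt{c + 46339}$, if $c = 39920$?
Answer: $\sqrt{86259} \approx 293.7$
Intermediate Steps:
$\sqrt{c + 46339} = \sqrt{39920 + 46339} = \sqrt{86259}$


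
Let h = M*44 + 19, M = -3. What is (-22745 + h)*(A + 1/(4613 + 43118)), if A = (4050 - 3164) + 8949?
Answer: -10730331195188/47731 ≈ -2.2481e+8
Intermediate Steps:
A = 9835 (A = 886 + 8949 = 9835)
h = -113 (h = -3*44 + 19 = -132 + 19 = -113)
(-22745 + h)*(A + 1/(4613 + 43118)) = (-22745 - 113)*(9835 + 1/(4613 + 43118)) = -22858*(9835 + 1/47731) = -22858*469434386/47731 = -10730331195188/47731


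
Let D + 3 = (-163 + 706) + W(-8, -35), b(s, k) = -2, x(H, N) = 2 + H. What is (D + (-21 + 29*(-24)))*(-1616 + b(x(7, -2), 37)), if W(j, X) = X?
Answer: 343016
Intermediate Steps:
D = 505 (D = -3 + ((-163 + 706) - 35) = -3 + (543 - 35) = -3 + 508 = 505)
(D + (-21 + 29*(-24)))*(-1616 + b(x(7, -2), 37)) = (505 + (-21 + 29*(-24)))*(-1616 - 2) = (505 + (-21 - 696))*(-1618) = (505 - 717)*(-1618) = -212*(-1618) = 343016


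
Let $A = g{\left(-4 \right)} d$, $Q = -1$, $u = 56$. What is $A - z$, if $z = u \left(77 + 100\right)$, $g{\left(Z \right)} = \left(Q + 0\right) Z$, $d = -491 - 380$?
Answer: $-13396$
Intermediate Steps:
$d = -871$ ($d = -491 - 380 = -871$)
$g{\left(Z \right)} = - Z$ ($g{\left(Z \right)} = \left(-1 + 0\right) Z = - Z$)
$z = 9912$ ($z = 56 \left(77 + 100\right) = 56 \cdot 177 = 9912$)
$A = -3484$ ($A = \left(-1\right) \left(-4\right) \left(-871\right) = 4 \left(-871\right) = -3484$)
$A - z = -3484 - 9912 = -13396$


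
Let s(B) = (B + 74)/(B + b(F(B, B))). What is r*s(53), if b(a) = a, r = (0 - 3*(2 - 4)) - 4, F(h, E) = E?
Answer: 127/53 ≈ 2.3962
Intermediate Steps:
r = 2 (r = (0 - 3*(-2)) - 4 = (0 + 6) - 4 = 6 - 4 = 2)
s(B) = (74 + B)/(2*B) (s(B) = (B + 74)/(B + B) = (74 + B)/((2*B)) = (74 + B)*(1/(2*B)) = (74 + B)/(2*B))
r*s(53) = 2*((½)*(74 + 53)/53) = 2*((½)*(1/53)*127) = 2*(127/106) = 127/53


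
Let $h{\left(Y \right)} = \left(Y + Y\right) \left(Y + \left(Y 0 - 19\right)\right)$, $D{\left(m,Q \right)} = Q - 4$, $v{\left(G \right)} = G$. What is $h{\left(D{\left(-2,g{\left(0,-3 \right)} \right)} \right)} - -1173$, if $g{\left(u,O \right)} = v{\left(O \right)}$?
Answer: $1537$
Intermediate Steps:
$g{\left(u,O \right)} = O$
$D{\left(m,Q \right)} = -4 + Q$ ($D{\left(m,Q \right)} = Q - 4 = -4 + Q$)
$h{\left(Y \right)} = 2 Y \left(-19 + Y\right)$ ($h{\left(Y \right)} = 2 Y \left(Y + \left(0 - 19\right)\right) = 2 Y \left(Y - 19\right) = 2 Y \left(-19 + Y\right)$)
$h{\left(D{\left(-2,g{\left(0,-3 \right)} \right)} \right)} - -1173 = 2 \left(-4 - 3\right) \left(-19 - 7\right) - -1173 = 2 \left(-7\right) \left(-19 - 7\right) + 1173 = 2 \left(-7\right) \left(-26\right) + 1173 = 364 + 1173 = 1537$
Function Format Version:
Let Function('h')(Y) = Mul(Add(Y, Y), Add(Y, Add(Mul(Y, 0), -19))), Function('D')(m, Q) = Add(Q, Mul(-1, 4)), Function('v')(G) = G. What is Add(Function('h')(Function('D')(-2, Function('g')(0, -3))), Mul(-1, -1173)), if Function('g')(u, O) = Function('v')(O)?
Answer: 1537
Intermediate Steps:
Function('g')(u, O) = O
Function('D')(m, Q) = Add(-4, Q) (Function('D')(m, Q) = Add(Q, -4) = Add(-4, Q))
Function('h')(Y) = Mul(2, Y, Add(-19, Y)) (Function('h')(Y) = Mul(Mul(2, Y), Add(Y, Add(0, -19))) = Mul(Mul(2, Y), Add(Y, -19)) = Mul(Mul(2, Y), Add(-19, Y)) = Mul(2, Y, Add(-19, Y)))
Add(Function('h')(Function('D')(-2, Function('g')(0, -3))), Mul(-1, -1173)) = Add(Mul(2, Add(-4, -3), Add(-19, Add(-4, -3))), Mul(-1, -1173)) = Add(Mul(2, -7, Add(-19, -7)), 1173) = Add(Mul(2, -7, -26), 1173) = Add(364, 1173) = 1537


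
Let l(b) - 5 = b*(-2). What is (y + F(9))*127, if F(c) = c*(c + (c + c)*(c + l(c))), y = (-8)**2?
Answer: -63881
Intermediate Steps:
y = 64
l(b) = 5 - 2*b (l(b) = 5 + b*(-2) = 5 - 2*b)
F(c) = c*(c + 2*c*(5 - c)) (F(c) = c*(c + (c + c)*(c + (5 - 2*c))) = c*(c + (2*c)*(5 - c)) = c*(c + 2*c*(5 - c)))
(y + F(9))*127 = (64 + 9**2*(11 - 2*9))*127 = (64 + 81*(11 - 18))*127 = (64 + 81*(-7))*127 = (64 - 567)*127 = -503*127 = -63881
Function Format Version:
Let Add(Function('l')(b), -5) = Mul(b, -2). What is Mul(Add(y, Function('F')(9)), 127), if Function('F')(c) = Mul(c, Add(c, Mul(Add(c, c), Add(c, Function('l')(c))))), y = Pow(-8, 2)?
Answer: -63881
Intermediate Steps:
y = 64
Function('l')(b) = Add(5, Mul(-2, b)) (Function('l')(b) = Add(5, Mul(b, -2)) = Add(5, Mul(-2, b)))
Function('F')(c) = Mul(c, Add(c, Mul(2, c, Add(5, Mul(-1, c))))) (Function('F')(c) = Mul(c, Add(c, Mul(Add(c, c), Add(c, Add(5, Mul(-2, c)))))) = Mul(c, Add(c, Mul(Mul(2, c), Add(5, Mul(-1, c))))) = Mul(c, Add(c, Mul(2, c, Add(5, Mul(-1, c))))))
Mul(Add(y, Function('F')(9)), 127) = Mul(Add(64, Mul(Pow(9, 2), Add(11, Mul(-2, 9)))), 127) = Mul(Add(64, Mul(81, Add(11, -18))), 127) = Mul(Add(64, Mul(81, -7)), 127) = Mul(Add(64, -567), 127) = Mul(-503, 127) = -63881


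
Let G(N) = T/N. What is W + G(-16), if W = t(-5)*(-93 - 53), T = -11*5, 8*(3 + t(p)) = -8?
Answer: 9399/16 ≈ 587.44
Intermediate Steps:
t(p) = -4 (t(p) = -3 + (1/8)*(-8) = -3 - 1 = -4)
T = -55
G(N) = -55/N
W = 584 (W = -4*(-93 - 53) = -4*(-146) = 584)
W + G(-16) = 584 - 55/(-16) = 584 - 55*(-1/16) = 584 + 55/16 = 9399/16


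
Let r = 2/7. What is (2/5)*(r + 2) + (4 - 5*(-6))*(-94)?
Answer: -111828/35 ≈ -3195.1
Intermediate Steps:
r = 2/7 (r = 2*(⅐) = 2/7 ≈ 0.28571)
(2/5)*(r + 2) + (4 - 5*(-6))*(-94) = (2/5)*(2/7 + 2) + (4 - 5*(-6))*(-94) = (2*(⅕))*(16/7) + (4 + 30)*(-94) = (⅖)*(16/7) + 34*(-94) = 32/35 - 3196 = -111828/35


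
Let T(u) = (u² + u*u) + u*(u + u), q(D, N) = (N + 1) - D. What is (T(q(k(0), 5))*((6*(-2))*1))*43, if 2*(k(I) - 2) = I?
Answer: -33024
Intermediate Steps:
k(I) = 2 + I/2
q(D, N) = 1 + N - D (q(D, N) = (1 + N) - D = 1 + N - D)
T(u) = 4*u² (T(u) = (u² + u²) + u*(2*u) = 2*u² + 2*u² = 4*u²)
(T(q(k(0), 5))*((6*(-2))*1))*43 = ((4*(1 + 5 - (2 + (½)*0))²)*((6*(-2))*1))*43 = ((4*(1 + 5 - (2 + 0))²)*(-12*1))*43 = ((4*(1 + 5 - 1*2)²)*(-12))*43 = ((4*(1 + 5 - 2)²)*(-12))*43 = ((4*4²)*(-12))*43 = ((4*16)*(-12))*43 = (64*(-12))*43 = -768*43 = -33024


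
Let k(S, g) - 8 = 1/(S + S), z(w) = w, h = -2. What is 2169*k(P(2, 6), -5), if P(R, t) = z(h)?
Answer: 67239/4 ≈ 16810.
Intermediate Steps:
P(R, t) = -2
k(S, g) = 8 + 1/(2*S) (k(S, g) = 8 + 1/(S + S) = 8 + 1/(2*S))
2169*k(P(2, 6), -5) = 2169*(8 + (1/2)/(-2)) = 2169*(8 + (1/2)*(-1/2)) = 2169*(8 - 1/4) = 2169*(31/4) = 67239/4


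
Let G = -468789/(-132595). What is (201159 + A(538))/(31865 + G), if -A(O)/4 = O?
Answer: 26387333165/4225608464 ≈ 6.2446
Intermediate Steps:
A(O) = -4*O
G = 468789/132595 (G = -468789*(-1/132595) = 468789/132595 ≈ 3.5355)
(201159 + A(538))/(31865 + G) = (201159 - 4*538)/(31865 + 468789/132595) = (201159 - 2152)/(4225608464/132595) = 199007*(132595/4225608464) = 26387333165/4225608464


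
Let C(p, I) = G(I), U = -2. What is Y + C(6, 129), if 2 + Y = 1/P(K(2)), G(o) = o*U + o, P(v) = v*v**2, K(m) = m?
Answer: -1047/8 ≈ -130.88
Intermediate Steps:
P(v) = v**3
G(o) = -o (G(o) = o*(-2) + o = -2*o + o = -o)
C(p, I) = -I
Y = -15/8 (Y = -2 + 1/(2**3) = -2 + 1/8 = -15/8 ≈ -1.8750)
Y + C(6, 129) = -15/8 - 1*129 = -15/8 - 129 = -1047/8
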